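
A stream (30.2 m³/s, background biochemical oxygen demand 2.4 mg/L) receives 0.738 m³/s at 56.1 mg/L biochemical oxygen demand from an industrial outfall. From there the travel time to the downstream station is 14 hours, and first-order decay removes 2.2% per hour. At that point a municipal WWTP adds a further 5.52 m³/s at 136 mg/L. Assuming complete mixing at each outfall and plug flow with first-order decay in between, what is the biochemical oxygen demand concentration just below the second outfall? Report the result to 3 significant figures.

After mixing, C = (30.20·2.400 + 0.7380·56.10) / 30.94 = 113.9/30.94 = 3.681 mg/L; combined flow 30.94 m³/s.
2.2%/h lost → k = −ln(1 − 0.022) = 0.02225 h⁻¹.
After decay, C = 3.681 × e^(−kt) = 3.681 × 0.7324 = 2.696 mg/L.
Second outfall: C = (30.94·2.696 + 5.520·136.0)/36.46 = 22.88 mg/L.

22.9 mg/L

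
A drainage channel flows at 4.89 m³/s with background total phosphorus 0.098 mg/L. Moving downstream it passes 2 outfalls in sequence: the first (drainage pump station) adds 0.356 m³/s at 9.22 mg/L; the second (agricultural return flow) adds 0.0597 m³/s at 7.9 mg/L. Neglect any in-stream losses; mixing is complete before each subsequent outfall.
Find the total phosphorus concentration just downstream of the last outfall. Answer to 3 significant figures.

0.798 mg/L

After outfall 1: Q = 4.890 + 0.3560 = 5.246 m³/s; C = (4.890·0.09800 + 0.3560·9.220)/5.246 = 0.7170 mg/L.
After outfall 2: Q = 5.246 + 0.05970 = 5.306 m³/s; C = (5.246·0.7170 + 0.05970·7.900)/5.306 = 0.7979 mg/L.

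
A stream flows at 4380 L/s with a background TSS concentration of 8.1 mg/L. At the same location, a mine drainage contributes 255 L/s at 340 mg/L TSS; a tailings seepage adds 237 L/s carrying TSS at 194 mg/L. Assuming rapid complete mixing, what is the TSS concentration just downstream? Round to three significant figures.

34.5 mg/L

Conservation of mass: C = (4380·8.100 + 255.0·340.0 + 237.0·194.0) / 4872 = 168200/4872 = 34.51 mg/L.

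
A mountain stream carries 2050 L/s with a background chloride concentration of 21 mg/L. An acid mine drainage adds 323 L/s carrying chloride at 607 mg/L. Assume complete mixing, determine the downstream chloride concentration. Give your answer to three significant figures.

Mixed concentration C = ΣQC/ΣQ = (2050·21.00 + 323.0·607.0) / 2373 = 239100/2373 = 100.8 mg/L.

101 mg/L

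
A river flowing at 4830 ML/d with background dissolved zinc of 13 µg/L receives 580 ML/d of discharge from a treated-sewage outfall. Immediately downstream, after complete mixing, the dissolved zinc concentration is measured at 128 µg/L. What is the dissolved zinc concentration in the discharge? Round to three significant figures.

Mass balance: 4830·13.00 + 580.0·Cₑ = 5410·128.0
→ Cₑ = (5410·128.0 − 4830·13.00) / 580.0 = 1086 µg/L.

1090 µg/L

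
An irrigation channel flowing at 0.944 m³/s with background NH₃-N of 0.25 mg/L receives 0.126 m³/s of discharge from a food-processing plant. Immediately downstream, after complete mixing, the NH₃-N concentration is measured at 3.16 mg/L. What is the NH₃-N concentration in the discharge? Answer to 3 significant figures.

25.0 mg/L

Mass balance: 0.9440·0.2500 + 0.1260·Cₑ = 1.070·3.160
→ Cₑ = (1.070·3.160 − 0.9440·0.2500) / 0.1260 = 24.96 mg/L.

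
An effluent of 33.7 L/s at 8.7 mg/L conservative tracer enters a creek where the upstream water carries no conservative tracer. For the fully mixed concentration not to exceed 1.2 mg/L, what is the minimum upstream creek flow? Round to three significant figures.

Set C_mix = 1.2: (Q·0 + 33.70·8.700) / (Q + 33.70) = 1.2
→ Q = 33.70·(8.700 − 1.2)/(1.2 − 0) = 210.6 L/s.

211 L/s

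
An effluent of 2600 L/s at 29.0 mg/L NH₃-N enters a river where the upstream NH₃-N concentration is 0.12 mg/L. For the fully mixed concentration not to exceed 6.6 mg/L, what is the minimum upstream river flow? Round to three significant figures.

Set C_mix = 6.6: (Q·0.1200 + 2600·29.00) / (Q + 2600) = 6.6
→ Q = 2600·(29.00 − 6.6)/(6.6 − 0.1200) = 8988 L/s.

8990 L/s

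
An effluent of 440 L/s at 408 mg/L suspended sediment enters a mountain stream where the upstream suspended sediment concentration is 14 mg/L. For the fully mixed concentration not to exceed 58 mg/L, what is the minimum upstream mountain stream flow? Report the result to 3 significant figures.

Set C_mix = 58: (Q·14.00 + 440.0·408.0) / (Q + 440.0) = 58
→ Q = 440.0·(408.0 − 58)/(58 − 14.00) = 3500 L/s.

3500 L/s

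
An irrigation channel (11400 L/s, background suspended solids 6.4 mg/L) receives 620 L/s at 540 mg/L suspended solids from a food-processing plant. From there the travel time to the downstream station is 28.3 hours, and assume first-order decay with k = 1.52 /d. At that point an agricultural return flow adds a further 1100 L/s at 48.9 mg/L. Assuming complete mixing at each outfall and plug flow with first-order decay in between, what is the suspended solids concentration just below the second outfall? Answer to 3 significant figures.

9.28 mg/L

Mass balance: C = (11400·6.400 + 620.0·540.0) / 12020 = 407800/12020 = 33.92 mg/L; combined flow 12020 L/s.
After decay, C = 33.92 × e^(−kt) = 33.92 × 0.1666 = 5.651 mg/L.
At the second outfall, C = (12020·5.651 + 1100·48.90) / (12020 + 1100) = 9.277 mg/L.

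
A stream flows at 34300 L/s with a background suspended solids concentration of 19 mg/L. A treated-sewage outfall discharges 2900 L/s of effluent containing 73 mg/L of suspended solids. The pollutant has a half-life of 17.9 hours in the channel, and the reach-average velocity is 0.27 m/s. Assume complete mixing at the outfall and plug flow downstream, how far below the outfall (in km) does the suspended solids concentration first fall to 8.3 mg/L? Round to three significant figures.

After mixing, C = (34300·19.00 + 2900·73.00) / 37200 = 863400/37200 = 23.21 mg/L.
Half-life 17.9 h → k = ln 2 / 17.9 = 0.03872 h⁻¹ = 0.9294 d⁻¹.
Set 23.21·exp(−k·t) = 8.3 → t = ln(23.21/8.3)/k = 95600 s = 26.56 h.
Distance = v·t = 0.27·95600 = 25810 m = 25.81 km.

25.8 km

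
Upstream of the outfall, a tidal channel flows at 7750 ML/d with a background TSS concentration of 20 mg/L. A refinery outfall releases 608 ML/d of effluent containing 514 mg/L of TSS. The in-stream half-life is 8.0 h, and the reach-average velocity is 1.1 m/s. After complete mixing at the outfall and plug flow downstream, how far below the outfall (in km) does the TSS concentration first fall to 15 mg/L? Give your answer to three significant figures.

Mass balance: C = (7750·20.00 + 608.0·514.0) / 8358 = 467500/8358 = 55.94 mg/L.
Half-life 8.0 h → k = ln 2 / 8.0 = 0.08664 h⁻¹ = 2.079 d⁻¹.
Set 55.94·exp(−k·t) = 15 → t = ln(55.94/15)/k = 54690 s = 15.19 h.
Distance = v·t = 1.1·54690 = 60150 m = 60.15 km.

60.2 km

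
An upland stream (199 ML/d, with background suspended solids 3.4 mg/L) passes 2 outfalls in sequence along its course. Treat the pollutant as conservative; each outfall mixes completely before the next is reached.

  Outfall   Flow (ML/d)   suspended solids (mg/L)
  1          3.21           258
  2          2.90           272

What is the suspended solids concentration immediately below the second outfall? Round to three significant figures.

11.2 mg/L

After outfall 1: Q = 199.0 + 3.210 = 202.2 ML/d; C = (199.0·3.400 + 3.210·258.0)/202.2 = 7.442 mg/L.
After outfall 2: Q = 202.2 + 2.900 = 205.1 ML/d; C = (202.2·7.442 + 2.900·272.0)/205.1 = 11.18 mg/L.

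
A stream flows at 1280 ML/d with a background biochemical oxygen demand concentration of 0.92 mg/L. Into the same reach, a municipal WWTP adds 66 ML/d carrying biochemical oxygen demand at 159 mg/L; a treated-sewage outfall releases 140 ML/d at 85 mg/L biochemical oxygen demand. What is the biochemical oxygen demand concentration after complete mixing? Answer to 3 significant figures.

After mixing, C = (1280·0.9200 + 66.00·159.0 + 140.0·85.00) / 1486 = 23570/1486 = 15.86 mg/L.

15.9 mg/L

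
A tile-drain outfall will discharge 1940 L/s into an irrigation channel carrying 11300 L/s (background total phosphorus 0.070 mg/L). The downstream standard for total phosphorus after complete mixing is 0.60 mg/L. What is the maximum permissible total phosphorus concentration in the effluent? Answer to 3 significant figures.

3.69 mg/L

At the limit, (Qr·Cr + Qe·Cₑ)/(Qr + Qe) = 0.60:
Cₑ = (13240·0.60 − 11300·0.07000) / 1940 = 3.687 mg/L.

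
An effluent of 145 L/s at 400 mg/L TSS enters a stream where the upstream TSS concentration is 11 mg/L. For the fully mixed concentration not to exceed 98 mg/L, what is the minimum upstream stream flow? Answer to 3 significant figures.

503 L/s

Set C_mix = 98: (Q·11.00 + 145.0·400.0) / (Q + 145.0) = 98
→ Q = 145.0·(400.0 − 98)/(98 − 11.00) = 503.3 L/s.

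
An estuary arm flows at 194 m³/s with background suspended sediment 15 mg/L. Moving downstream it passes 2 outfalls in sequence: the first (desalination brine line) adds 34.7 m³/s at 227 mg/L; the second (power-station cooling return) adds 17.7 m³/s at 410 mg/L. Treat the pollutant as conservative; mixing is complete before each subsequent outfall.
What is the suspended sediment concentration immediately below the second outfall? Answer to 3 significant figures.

After outfall 1: Q = 194.0 + 34.70 = 228.7 m³/s; C = (194.0·15.00 + 34.70·227.0)/228.7 = 47.17 mg/L.
After outfall 2: Q = 228.7 + 17.70 = 246.4 m³/s; C = (228.7·47.17 + 17.70·410.0)/246.4 = 73.23 mg/L.

73.2 mg/L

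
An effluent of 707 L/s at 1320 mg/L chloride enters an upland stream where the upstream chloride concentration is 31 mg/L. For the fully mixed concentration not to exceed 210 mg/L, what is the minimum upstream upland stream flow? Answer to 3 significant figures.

4380 L/s

Set C_mix = 210: (Q·31.00 + 707.0·1320) / (Q + 707.0) = 210
→ Q = 707.0·(1320 − 210)/(210 − 31.00) = 4384 L/s.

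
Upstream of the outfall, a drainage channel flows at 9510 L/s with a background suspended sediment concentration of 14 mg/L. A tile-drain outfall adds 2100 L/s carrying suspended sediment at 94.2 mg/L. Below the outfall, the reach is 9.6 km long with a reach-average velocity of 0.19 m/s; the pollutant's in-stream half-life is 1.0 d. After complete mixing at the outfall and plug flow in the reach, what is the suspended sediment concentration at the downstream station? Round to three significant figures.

Conservation of mass: C = (9510·14.00 + 2100·94.20) / 11610 = 331000/11610 = 28.51 mg/L.
Travel time t = 9.6·1000 / 0.19 = 50530 s = 14.04 h.
Half-life 1.0 d → k = ln 2 / 1.0 = 0.6931 d⁻¹.
Applying C = C₀e^(−kt): 28.51 × 0.6667 = 19.01 mg/L.

19.0 mg/L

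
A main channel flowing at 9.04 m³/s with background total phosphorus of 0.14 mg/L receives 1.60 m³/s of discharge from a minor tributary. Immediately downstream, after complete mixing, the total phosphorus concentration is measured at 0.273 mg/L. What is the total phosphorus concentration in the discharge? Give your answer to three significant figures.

Mass balance: 9.040·0.1400 + 1.600·Cₑ = 10.64·0.2730
→ Cₑ = (10.64·0.2730 − 9.040·0.1400) / 1.600 = 1.024 mg/L.

1.02 mg/L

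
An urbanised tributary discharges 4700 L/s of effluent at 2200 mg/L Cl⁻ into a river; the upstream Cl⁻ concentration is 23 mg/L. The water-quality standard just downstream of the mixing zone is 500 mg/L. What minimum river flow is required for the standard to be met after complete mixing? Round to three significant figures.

16800 L/s

Set C_mix = 500: (Q·23.00 + 4700·2200) / (Q + 4700) = 500
→ Q = 4700·(2200 − 500)/(500 − 23.00) = 16750 L/s.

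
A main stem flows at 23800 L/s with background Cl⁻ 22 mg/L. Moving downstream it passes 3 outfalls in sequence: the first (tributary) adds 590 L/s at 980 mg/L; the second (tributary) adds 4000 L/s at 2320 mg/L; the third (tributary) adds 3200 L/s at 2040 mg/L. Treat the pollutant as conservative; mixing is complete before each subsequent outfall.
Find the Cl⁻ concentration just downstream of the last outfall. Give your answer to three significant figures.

535 mg/L

Outfall 1: combined Q = 24390 L/s; C = (23800·22.00 + 590.0·980.0)/24390 = 45.17 mg/L.
Outfall 2: combined Q = 28390 L/s; C = (24390·45.17 + 4000·2320)/28390 = 365.7 mg/L.
Outfall 3: combined Q = 31590 L/s; C = (28390·365.7 + 3200·2040)/31590 = 535.3 mg/L.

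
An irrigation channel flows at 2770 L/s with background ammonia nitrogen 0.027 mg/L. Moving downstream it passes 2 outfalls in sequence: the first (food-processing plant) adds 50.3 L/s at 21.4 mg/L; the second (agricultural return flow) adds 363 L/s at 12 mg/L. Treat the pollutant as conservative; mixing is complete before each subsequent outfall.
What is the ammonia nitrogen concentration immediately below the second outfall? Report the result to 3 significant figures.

After outfall 1: Q = 2770 + 50.30 = 2820 L/s; C = (2770·0.02700 + 50.30·21.40)/2820 = 0.4082 mg/L.
After outfall 2: Q = 2820 + 363.0 = 3183 L/s; C = (2820·0.4082 + 363.0·12.00)/3183 = 1.730 mg/L.

1.73 mg/L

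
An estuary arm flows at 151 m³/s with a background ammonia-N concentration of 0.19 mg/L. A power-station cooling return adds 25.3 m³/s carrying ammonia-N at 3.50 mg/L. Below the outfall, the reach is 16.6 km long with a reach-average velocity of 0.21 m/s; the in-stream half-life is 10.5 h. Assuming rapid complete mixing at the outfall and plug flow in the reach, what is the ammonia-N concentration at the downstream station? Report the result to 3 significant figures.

0.156 mg/L

Mixed concentration C = ΣQC/ΣQ = (151.0·0.1900 + 25.30·3.500) / 176.3 = 117.2/176.3 = 0.6650 mg/L.
Travel time t = 16.6·1000 / 0.21 = 79050 s = 21.96 h.
Half-life 10.5 h → k = ln 2 / 10.5 = 0.06601 h⁻¹ = 1.584 d⁻¹.
Applying C = C₀e^(−kt): 0.6650 × 0.2347 = 0.1561 mg/L.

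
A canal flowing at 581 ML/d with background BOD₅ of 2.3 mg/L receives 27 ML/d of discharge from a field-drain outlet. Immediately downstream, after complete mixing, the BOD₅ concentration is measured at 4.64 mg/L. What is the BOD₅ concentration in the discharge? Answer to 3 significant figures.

55.0 mg/L

Mass balance: 581.0·2.300 + 27.00·Cₑ = 608.0·4.640
→ Cₑ = (608.0·4.640 − 581.0·2.300) / 27.00 = 54.99 mg/L.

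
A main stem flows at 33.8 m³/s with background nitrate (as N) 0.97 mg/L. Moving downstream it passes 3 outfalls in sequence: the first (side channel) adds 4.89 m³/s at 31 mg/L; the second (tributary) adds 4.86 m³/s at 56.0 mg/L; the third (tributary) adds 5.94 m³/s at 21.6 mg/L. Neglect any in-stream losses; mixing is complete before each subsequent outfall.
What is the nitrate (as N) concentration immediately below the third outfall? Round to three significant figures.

11.8 mg/L

Below outfall 1: Q → 38.69 m³/s, C = (33.80·0.9700 + 4.890·31.00)/38.69 = 4.765 mg/L.
Below outfall 2: Q → 43.55 m³/s, C = (38.69·4.765 + 4.860·56.00)/43.55 = 10.48 mg/L.
Below outfall 3: Q → 49.49 m³/s, C = (43.55·10.48 + 5.940·21.60)/49.49 = 11.82 mg/L.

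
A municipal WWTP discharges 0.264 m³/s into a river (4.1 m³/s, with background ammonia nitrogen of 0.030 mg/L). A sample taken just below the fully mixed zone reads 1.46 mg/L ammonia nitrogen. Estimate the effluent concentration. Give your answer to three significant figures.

Mass balance: 4.100·0.03000 + 0.2640·Cₑ = 4.364·1.460
→ Cₑ = (4.364·1.460 − 4.100·0.03000) / 0.2640 = 23.67 mg/L.

23.7 mg/L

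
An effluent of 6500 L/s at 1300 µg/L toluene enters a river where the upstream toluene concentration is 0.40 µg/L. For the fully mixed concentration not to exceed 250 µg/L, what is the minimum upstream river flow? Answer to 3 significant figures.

27300 L/s

Set C_mix = 250: (Q·0.4000 + 6500·1300) / (Q + 6500) = 250
→ Q = 6500·(1300 − 250)/(250 − 0.4000) = 27340 L/s.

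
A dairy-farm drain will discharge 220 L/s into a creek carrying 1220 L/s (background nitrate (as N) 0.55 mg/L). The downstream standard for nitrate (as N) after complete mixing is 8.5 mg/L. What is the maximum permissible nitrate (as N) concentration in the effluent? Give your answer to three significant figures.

At the limit, (Qr·Cr + Qe·Cₑ)/(Qr + Qe) = 8.5:
Cₑ = (1440·8.5 − 1220·0.5500) / 220.0 = 52.59 mg/L.

52.6 mg/L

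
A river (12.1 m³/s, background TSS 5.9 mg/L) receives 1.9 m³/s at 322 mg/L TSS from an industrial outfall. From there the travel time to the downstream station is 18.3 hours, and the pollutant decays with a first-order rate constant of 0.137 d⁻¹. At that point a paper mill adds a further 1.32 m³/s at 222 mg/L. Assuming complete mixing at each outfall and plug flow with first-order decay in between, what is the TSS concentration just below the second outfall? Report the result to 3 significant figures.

Mixed concentration C = ΣQC/ΣQ = (12.10·5.900 + 1.900·322.0) / 14.00 = 683.2/14.00 = 48.80 mg/L; combined flow 14.00 m³/s.
First-order decay: C = 48.80·exp(−k·t) = 48.80·0.9008 = 43.96 mg/L.
Second outfall: C = (14.00·43.96 + 1.320·222.0)/15.32 = 59.30 mg/L.

59.3 mg/L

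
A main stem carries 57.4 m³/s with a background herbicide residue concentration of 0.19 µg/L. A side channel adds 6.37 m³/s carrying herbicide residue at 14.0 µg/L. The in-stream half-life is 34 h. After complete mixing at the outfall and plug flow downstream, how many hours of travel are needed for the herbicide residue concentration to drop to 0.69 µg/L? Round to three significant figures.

40.3 h

Mass balance: C = (57.40·0.1900 + 6.370·14.00) / 63.77 = 100.1/63.77 = 1.569 µg/L.
Half-life 34 h → k = ln 2 / 34 = 0.02039 h⁻¹ = 0.4893 d⁻¹.
1.569·exp(−k·t) = 0.69 → t = ln(1.569/0.69)/k = 145100 s = 40.31 h.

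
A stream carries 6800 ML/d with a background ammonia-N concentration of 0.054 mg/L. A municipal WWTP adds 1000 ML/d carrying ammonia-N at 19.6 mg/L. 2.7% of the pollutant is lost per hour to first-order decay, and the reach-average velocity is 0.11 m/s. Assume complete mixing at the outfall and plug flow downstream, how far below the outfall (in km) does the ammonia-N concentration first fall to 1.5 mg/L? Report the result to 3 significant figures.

Mixed concentration C = ΣQC/ΣQ = (6800·0.05400 + 1000·19.60) / 7800 = 19970/7800 = 2.560 mg/L.
2.7%/h lost → k = −ln(1 − 0.027) = 0.02737 h⁻¹.
Set 2.560·exp(−k·t) = 1.5 → t = ln(2.560/1.5)/k = 70300 s = 19.53 h.
Distance = v·t = 0.11·70300 = 7733 m = 7.733 km.

7.73 km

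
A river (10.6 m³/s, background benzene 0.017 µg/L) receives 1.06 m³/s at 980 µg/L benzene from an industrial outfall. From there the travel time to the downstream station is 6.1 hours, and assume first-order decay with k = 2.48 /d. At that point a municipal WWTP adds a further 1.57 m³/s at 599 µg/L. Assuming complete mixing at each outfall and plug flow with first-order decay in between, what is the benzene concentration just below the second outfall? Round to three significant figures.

113 µg/L

Mass balance: C = (10.60·0.01700 + 1.060·980.0) / 11.66 = 1039/11.66 = 89.11 µg/L; combined flow 11.66 m³/s.
Decay over the reach: 89.11·exp(−kt) = 89.11·0.5324 = 47.44 µg/L.
Second outfall: C = (11.66·47.44 + 1.570·599.0)/13.23 = 112.9 µg/L.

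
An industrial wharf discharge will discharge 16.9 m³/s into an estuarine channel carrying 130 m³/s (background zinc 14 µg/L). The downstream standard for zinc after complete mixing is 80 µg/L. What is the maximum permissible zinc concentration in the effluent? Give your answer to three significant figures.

At the limit, (Qr·Cr + Qe·Cₑ)/(Qr + Qe) = 80:
Cₑ = (146.9·80 − 130.0·14.00) / 16.90 = 587.7 µg/L.

588 µg/L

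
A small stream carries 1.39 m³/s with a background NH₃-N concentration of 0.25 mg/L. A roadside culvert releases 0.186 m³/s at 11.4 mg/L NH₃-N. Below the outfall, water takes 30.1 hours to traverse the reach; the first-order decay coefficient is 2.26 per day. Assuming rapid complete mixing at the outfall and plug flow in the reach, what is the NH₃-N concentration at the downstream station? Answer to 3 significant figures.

Mixed concentration C = ΣQC/ΣQ = (1.390·0.2500 + 0.1860·11.40) / 1.576 = 2.468/1.576 = 1.566 mg/L.
Applying C = C₀e^(−kt): 1.566 × 0.05875 = 0.09200 mg/L.

0.0920 mg/L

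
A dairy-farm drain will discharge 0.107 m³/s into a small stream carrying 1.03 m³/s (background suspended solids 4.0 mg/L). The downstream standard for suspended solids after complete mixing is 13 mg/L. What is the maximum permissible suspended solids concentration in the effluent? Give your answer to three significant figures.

At the limit, (Qr·Cr + Qe·Cₑ)/(Qr + Qe) = 13:
Cₑ = (1.137·13 − 1.030·4.000) / 0.1070 = 99.64 mg/L.

99.6 mg/L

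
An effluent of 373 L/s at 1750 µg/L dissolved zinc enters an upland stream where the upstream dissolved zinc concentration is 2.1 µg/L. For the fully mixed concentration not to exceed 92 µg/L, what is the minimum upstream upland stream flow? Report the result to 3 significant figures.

6880 L/s

Set C_mix = 92: (Q·2.100 + 373.0·1750) / (Q + 373.0) = 92
→ Q = 373.0·(1750 − 92)/(92 − 2.100) = 6879 L/s.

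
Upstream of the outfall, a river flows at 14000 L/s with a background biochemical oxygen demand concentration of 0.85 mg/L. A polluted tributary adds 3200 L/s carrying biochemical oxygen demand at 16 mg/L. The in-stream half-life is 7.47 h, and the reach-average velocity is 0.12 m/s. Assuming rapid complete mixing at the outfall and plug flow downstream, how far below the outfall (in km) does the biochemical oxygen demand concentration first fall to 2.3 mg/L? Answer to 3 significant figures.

2.17 km

Mass balance: C = (14000·0.8500 + 3200·16.00) / 17200 = 63100/17200 = 3.669 mg/L.
Half-life 7.47 h → k = ln 2 / 7.47 = 0.09279 h⁻¹ = 2.227 d⁻¹.
Set 3.669·exp(−k·t) = 2.3 → t = ln(3.669/2.3)/k = 18110 s = 5.032 h.
Distance = v·t = 0.12·18110 = 2174 m = 2.174 km.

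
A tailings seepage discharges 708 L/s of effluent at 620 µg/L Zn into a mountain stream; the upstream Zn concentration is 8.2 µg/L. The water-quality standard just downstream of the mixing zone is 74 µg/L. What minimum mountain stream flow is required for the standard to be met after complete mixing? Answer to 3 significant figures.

Set C_mix = 74: (Q·8.200 + 708.0·620.0) / (Q + 708.0) = 74
→ Q = 708.0·(620.0 − 74)/(74 − 8.200) = 5875 L/s.

5870 L/s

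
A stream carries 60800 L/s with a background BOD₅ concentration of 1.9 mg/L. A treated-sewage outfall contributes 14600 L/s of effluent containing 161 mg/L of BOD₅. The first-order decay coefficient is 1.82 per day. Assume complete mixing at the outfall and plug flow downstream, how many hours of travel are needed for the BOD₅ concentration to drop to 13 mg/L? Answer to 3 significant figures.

Conservation of mass: C = (60800·1.900 + 14600·161.0) / 75400 = 2466000/75400 = 32.71 mg/L.
32.71·exp(−k·t) = 13 → t = ln(32.71/13)/k = 43800 s = 12.17 h.

12.2 h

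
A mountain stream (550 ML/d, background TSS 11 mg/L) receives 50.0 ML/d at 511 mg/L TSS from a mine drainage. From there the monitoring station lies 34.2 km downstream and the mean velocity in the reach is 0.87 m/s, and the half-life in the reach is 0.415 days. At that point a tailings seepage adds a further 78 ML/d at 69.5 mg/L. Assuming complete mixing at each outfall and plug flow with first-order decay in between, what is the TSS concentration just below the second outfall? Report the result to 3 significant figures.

29.8 mg/L

After mixing, C = (550.0·11.00 + 50.00·511.0) / 600.0 = 31600/600.0 = 52.67 mg/L; combined flow 600.0 ML/d.
Travel time t = 34.2·1000 / 0.87 = 39310 s = 10.92 h.
Half-life 0.415 d → k = ln 2 / 0.415 = 1.670 d⁻¹.
After decay, C = 52.67 × e^(−kt) = 52.67 × 0.4677 = 24.63 mg/L.
At the second outfall, C = (600.0·24.63 + 78.00·69.50) / (600.0 + 78.00) = 29.79 mg/L.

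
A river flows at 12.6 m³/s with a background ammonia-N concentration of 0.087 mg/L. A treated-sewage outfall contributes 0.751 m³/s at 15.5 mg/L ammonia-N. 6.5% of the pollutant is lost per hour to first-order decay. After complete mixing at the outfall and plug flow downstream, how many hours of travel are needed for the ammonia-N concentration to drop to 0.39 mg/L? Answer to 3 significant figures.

Mass balance: C = (12.60·0.08700 + 0.7510·15.50) / 13.35 = 12.74/13.35 = 0.9540 mg/L.
6.5%/h lost → k = −ln(1 − 0.065) = 0.06721 h⁻¹.
0.9540·exp(−k·t) = 0.39 → t = ln(0.9540/0.39)/k = 47910 s = 13.31 h.

13.3 h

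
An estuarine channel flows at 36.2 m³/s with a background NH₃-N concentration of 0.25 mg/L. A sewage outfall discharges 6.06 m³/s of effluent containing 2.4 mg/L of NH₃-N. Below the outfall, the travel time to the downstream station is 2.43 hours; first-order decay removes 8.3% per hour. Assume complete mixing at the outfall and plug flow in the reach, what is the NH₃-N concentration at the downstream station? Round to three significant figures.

0.452 mg/L

After mixing, C = (36.20·0.2500 + 6.060·2.400) / 42.26 = 23.59/42.26 = 0.5583 mg/L.
8.3%/h lost → k = −ln(1 − 0.083) = 0.08665 h⁻¹.
Applying C = C₀e^(−kt): 0.5583 × 0.8101 = 0.4523 mg/L.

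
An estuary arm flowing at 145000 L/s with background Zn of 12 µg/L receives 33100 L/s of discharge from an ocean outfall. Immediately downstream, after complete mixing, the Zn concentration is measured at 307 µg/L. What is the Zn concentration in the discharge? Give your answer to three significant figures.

1600 µg/L

Mass balance: 145000·12.00 + 33100·Cₑ = 178100·307.0
→ Cₑ = (178100·307.0 − 145000·12.00) / 33100 = 1599 µg/L.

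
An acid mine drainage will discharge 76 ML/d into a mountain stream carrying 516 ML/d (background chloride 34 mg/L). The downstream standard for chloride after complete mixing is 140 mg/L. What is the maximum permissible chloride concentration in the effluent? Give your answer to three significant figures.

At the limit, (Qr·Cr + Qe·Cₑ)/(Qr + Qe) = 140:
Cₑ = (592.0·140 − 516.0·34.00) / 76.00 = 859.7 mg/L.

860 mg/L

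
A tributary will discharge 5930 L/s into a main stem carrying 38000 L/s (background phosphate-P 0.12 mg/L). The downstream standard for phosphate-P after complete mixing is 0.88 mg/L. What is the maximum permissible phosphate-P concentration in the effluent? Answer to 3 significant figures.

At the limit, (Qr·Cr + Qe·Cₑ)/(Qr + Qe) = 0.88:
Cₑ = (43930·0.88 − 38000·0.1200) / 5930 = 5.750 mg/L.

5.75 mg/L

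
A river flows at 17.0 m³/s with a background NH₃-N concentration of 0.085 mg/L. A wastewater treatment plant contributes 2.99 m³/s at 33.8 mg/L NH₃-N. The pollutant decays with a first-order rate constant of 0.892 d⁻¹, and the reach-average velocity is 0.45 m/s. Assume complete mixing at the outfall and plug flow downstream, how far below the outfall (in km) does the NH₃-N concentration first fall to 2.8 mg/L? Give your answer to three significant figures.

26.4 km

Mixed concentration C = ΣQC/ΣQ = (17.00·0.08500 + 2.990·33.80) / 19.99 = 102.5/19.99 = 5.128 mg/L.
Set 5.128·exp(−k·t) = 2.8 → t = ln(5.128/2.8)/k = 58610 s = 16.28 h.
Distance = v·t = 0.45·58610 = 26370 m = 26.37 km.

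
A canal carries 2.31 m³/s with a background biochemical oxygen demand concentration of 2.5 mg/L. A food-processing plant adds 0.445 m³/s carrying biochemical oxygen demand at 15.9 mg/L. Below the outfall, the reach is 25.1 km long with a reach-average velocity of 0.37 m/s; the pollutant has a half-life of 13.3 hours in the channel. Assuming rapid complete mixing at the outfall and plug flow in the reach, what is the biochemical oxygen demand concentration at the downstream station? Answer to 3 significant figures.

Mass balance: C = (2.310·2.500 + 0.4450·15.90) / 2.755 = 12.85/2.755 = 4.664 mg/L.
Travel time t = 25.1·1000 / 0.37 = 67840 s = 18.84 h.
Half-life 13.3 h → k = ln 2 / 13.3 = 0.05212 h⁻¹ = 1.251 d⁻¹.
After decay, C = 4.664 × e^(−kt) = 4.664 × 0.3745 = 1.747 mg/L.

1.75 mg/L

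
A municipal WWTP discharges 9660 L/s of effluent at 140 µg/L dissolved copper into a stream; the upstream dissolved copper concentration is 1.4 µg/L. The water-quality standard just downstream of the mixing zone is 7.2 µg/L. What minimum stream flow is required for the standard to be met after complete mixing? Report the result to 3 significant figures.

221000 L/s

Set C_mix = 7.2: (Q·1.400 + 9660·140.0) / (Q + 9660) = 7.2
→ Q = 9660·(140.0 − 7.2)/(7.2 − 1.400) = 221200 L/s.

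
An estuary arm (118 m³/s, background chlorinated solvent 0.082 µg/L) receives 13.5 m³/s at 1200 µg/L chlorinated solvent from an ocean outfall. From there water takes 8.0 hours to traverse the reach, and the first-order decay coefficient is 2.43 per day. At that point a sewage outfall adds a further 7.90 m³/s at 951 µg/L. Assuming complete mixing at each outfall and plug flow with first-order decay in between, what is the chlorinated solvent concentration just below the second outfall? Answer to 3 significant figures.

106 µg/L

Conservation of mass: C = (118.0·0.08200 + 13.50·1200) / 131.5 = 16210/131.5 = 123.3 µg/L; combined flow 131.5 m³/s.
First-order decay: C = 123.3·exp(−k·t) = 123.3·0.4449 = 54.84 µg/L.
At the second outfall, C = (131.5·54.84 + 7.900·951.0) / (131.5 + 7.900) = 105.6 µg/L.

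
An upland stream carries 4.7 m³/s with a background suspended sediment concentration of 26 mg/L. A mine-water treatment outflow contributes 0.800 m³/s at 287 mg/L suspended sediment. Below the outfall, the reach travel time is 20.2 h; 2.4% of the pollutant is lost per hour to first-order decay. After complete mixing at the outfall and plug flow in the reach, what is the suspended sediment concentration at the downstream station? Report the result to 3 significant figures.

39.2 mg/L

After mixing, C = (4.700·26.00 + 0.8000·287.0) / 5.500 = 351.8/5.500 = 63.96 mg/L.
2.4%/h lost → k = −ln(1 − 0.024) = 0.02429 h⁻¹.
First-order decay: C = 63.96·exp(−k·t) = 63.96·0.6122 = 39.16 mg/L.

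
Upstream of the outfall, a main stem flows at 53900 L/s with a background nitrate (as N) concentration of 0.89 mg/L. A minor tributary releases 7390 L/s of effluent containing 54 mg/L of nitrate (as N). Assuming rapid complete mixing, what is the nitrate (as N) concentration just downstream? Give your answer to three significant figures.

7.29 mg/L

Flow-weighted average: C = (53900·0.8900 + 7390·54.00) / 61290 = 447000/61290 = 7.294 mg/L.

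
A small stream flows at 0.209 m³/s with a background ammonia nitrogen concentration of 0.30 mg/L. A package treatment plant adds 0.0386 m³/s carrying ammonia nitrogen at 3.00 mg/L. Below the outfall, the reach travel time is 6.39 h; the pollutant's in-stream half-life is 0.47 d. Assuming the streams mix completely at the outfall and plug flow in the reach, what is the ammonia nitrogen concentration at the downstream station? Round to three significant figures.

Mass balance: C = (0.2090·0.3000 + 0.03860·3.000) / 0.2476 = 0.1785/0.2476 = 0.7209 mg/L.
Half-life 0.47 d → k = ln 2 / 0.47 = 1.475 d⁻¹.
First-order decay: C = 0.7209·exp(−k·t) = 0.7209·0.6753 = 0.4868 mg/L.

0.487 mg/L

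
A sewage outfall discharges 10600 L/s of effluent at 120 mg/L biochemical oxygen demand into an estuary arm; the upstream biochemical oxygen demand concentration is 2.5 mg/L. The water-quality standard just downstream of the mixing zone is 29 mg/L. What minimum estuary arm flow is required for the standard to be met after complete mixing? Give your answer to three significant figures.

Set C_mix = 29: (Q·2.500 + 10600·120.0) / (Q + 10600) = 29
→ Q = 10600·(120.0 − 29)/(29 − 2.500) = 36400 L/s.

36400 L/s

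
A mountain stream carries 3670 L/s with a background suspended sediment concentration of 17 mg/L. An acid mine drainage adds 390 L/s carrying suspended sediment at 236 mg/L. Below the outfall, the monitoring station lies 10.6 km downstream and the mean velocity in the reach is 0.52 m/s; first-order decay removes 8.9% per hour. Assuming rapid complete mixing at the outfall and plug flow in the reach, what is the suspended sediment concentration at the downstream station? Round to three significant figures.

22.4 mg/L

Flow-weighted average: C = (3670·17.00 + 390.0·236.0) / 4060 = 154400/4060 = 38.04 mg/L.
Travel time t = 10.6·1000 / 0.52 = 20380 s = 5.662 h.
8.9%/h lost → k = −ln(1 − 0.089) = 0.09321 h⁻¹.
Decay over the reach: 38.04·exp(−kt) = 38.04·0.5899 = 22.44 mg/L.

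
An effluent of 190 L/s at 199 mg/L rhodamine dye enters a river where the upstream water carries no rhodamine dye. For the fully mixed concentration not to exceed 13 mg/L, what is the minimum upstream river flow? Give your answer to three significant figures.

Set C_mix = 13: (Q·0 + 190.0·199.0) / (Q + 190.0) = 13
→ Q = 190.0·(199.0 − 13)/(13 − 0) = 2718 L/s.

2720 L/s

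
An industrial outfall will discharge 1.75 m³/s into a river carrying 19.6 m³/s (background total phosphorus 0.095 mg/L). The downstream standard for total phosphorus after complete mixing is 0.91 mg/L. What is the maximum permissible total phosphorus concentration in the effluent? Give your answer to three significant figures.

At the limit, (Qr·Cr + Qe·Cₑ)/(Qr + Qe) = 0.91:
Cₑ = (21.35·0.91 − 19.60·0.09500) / 1.750 = 10.04 mg/L.

10.0 mg/L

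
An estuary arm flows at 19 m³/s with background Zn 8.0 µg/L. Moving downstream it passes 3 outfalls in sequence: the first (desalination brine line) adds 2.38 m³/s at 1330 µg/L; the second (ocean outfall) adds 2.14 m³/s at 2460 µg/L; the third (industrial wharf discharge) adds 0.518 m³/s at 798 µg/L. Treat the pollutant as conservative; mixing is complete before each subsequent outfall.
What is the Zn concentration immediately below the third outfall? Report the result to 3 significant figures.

Outfall 1: combined Q = 21.38 m³/s; C = (19.00·8.000 + 2.380·1330)/21.38 = 155.2 µg/L.
Outfall 2: combined Q = 23.52 m³/s; C = (21.38·155.2 + 2.140·2460)/23.52 = 364.9 µg/L.
Outfall 3: combined Q = 24.04 m³/s; C = (23.52·364.9 + 0.5180·798.0)/24.04 = 374.2 µg/L.

374 µg/L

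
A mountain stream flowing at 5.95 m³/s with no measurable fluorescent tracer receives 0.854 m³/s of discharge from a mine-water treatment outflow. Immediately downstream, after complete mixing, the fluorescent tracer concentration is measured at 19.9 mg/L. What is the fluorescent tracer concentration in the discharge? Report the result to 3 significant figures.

Mass balance: 5.950·0 + 0.8540·Cₑ = 6.804·19.90
→ Cₑ = (6.804·19.90 − 5.950·0) / 0.8540 = 158.5 mg/L.

159 mg/L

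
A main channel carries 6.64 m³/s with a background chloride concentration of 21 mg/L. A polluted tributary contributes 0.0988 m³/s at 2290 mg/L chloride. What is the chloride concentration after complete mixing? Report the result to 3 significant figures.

54.3 mg/L

Mass balance: C = (6.640·21.00 + 0.09880·2290) / 6.739 = 365.7/6.739 = 54.27 mg/L.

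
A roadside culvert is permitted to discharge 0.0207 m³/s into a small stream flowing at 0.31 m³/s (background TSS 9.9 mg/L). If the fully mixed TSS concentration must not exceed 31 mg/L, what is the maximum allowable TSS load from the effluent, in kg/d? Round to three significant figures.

621 kg/d

Mass balance at the limit: 0.3100·9.900 + 0.02070·Cₑ = 0.3307·31 → Cₑ = 347.0 mg/L.
Load = 0.02070 m³/s × 347.0 g/m³ × 86 400 s/d = 620.6 kg/d.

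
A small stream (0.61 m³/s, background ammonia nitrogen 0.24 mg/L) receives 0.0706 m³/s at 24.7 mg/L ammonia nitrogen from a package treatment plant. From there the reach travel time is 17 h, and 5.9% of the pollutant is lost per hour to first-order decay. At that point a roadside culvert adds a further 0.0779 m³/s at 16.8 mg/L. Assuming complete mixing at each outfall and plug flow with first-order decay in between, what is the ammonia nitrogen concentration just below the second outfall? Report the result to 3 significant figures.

2.61 mg/L

After mixing, C = (0.6100·0.2400 + 0.07060·24.70) / 0.6806 = 1.890/0.6806 = 2.777 mg/L; combined flow 0.6806 m³/s.
5.9%/h lost → k = −ln(1 − 0.059) = 0.06081 h⁻¹.
First-order decay: C = 2.777·exp(−k·t) = 2.777·0.3557 = 0.9877 mg/L.
Second outfall: C = (0.6806·0.9877 + 0.07790·16.80)/0.7585 = 2.612 mg/L.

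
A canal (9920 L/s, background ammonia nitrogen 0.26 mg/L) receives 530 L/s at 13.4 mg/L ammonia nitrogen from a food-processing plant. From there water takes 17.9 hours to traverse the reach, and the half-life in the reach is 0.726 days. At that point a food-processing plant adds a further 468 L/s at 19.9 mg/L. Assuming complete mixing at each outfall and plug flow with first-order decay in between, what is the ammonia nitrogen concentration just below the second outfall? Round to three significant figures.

Mass balance: C = (9920·0.2600 + 530.0·13.40) / 10450 = 9681/10450 = 0.9264 mg/L; combined flow 10450 L/s.
Half-life 0.726 d → k = ln 2 / 0.726 = 0.9547 d⁻¹.
First-order decay: C = 0.9264·exp(−k·t) = 0.9264·0.4906 = 0.4545 mg/L.
At the second outfall, C = (10450·0.4545 + 468.0·19.90) / (10450 + 468.0) = 1.288 mg/L.

1.29 mg/L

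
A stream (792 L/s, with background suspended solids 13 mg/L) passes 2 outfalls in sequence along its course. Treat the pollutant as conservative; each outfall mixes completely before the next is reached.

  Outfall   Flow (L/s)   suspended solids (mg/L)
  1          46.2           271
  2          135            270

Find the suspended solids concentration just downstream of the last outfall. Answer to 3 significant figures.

Outfall 1: combined Q = 838.2 L/s; C = (792.0·13.00 + 46.20·271.0)/838.2 = 27.22 mg/L.
Outfall 2: combined Q = 973.2 L/s; C = (838.2·27.22 + 135.0·270.0)/973.2 = 60.90 mg/L.

60.9 mg/L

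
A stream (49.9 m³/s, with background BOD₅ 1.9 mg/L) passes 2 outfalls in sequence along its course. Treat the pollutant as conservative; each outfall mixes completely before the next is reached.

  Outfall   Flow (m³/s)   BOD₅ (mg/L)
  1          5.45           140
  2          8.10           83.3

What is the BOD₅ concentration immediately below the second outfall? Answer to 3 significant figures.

24.2 mg/L

After outfall 1: Q = 49.90 + 5.450 = 55.35 m³/s; C = (49.90·1.900 + 5.450·140.0)/55.35 = 15.50 mg/L.
After outfall 2: Q = 55.35 + 8.100 = 63.45 m³/s; C = (55.35·15.50 + 8.100·83.30)/63.45 = 24.15 mg/L.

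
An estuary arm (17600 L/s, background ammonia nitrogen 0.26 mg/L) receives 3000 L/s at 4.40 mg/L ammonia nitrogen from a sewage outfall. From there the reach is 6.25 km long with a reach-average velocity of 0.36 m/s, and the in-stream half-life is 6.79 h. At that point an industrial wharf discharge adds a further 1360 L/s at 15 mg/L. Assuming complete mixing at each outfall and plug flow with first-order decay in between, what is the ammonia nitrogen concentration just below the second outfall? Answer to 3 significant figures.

Mixed concentration C = ΣQC/ΣQ = (17600·0.2600 + 3000·4.400) / 20600 = 17780/20600 = 0.8629 mg/L; combined flow 20600 L/s.
Travel time t = 6.25·1000 / 0.36 = 17360 s = 4.823 h.
Half-life 6.79 h → k = ln 2 / 6.79 = 0.1021 h⁻¹ = 2.450 d⁻¹.
After decay, C = 0.8629 × e^(−kt) = 0.8629 × 0.6112 = 0.5274 mg/L.
Second outfall: C = (20600·0.5274 + 1360·15.00)/21960 = 1.424 mg/L.

1.42 mg/L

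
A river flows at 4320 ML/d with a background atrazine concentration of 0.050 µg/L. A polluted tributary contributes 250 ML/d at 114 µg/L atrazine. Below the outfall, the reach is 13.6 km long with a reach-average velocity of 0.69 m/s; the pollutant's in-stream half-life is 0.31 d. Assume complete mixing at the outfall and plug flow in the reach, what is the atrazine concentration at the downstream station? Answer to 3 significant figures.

After mixing, C = (4320·0.05000 + 250.0·114.0) / 4570 = 28720/4570 = 6.284 µg/L.
Travel time t = 13.6·1000 / 0.69 = 19710 s = 5.475 h.
Half-life 0.31 d → k = ln 2 / 0.31 = 2.236 d⁻¹.
Decay over the reach: 6.284·exp(−kt) = 6.284·0.6004 = 3.773 µg/L.

3.77 µg/L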